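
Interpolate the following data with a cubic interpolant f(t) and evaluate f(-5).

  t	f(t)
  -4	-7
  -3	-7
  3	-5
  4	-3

-51/7

Using Newton's divided-difference form:
f[-4,-3] = (-7 - (-7)) / (-3 - (-4)) = 0
f[-3,3] = (-5 - (-7)) / (3 - (-3)) = 1/3
f[3,4] = (-3 - (-5)) / (4 - 3) = 2
f[-4,-3,3] = (1/3 - 0) / (3 - (-4)) = 1/21
f[-3,3,4] = (2 - 1/3) / (4 - (-3)) = 5/21
f[-4,-3,3,4] = (5/21 - 1/21) / (4 - (-4)) = 1/42
f(-5) = -7 + 0·(-1) + (1/21)·(-1)·(-2) + (1/42)·(-1)·(-2)·(-8) = -51/7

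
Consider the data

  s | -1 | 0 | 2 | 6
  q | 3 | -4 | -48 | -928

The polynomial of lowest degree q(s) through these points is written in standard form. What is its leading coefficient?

-4

L_0(s) = s(s - 2)(s - 6) / [-21] = -(1/21)s^3 + (8/21)s^2 - (4/7)s
L_1(s) = (s + 1)(s - 2)(s - 6) / [12] = (1/12)s^3 - (7/12)s^2 + (1/3)s + 1
L_2(s) = (s + 1)s(s - 6) / [-24] = -(1/24)s^3 + (5/24)s^2 + (1/4)s
L_3(s) = (s + 1)s(s - 2) / [168] = (1/168)s^3 - (1/168)s^2 - (1/84)s
q(s) = 3·L_0 + (-4)·L_1 + (-48)·L_2 + (-928)·L_3
Only the coefficient of s^3 is needed; take it from each L_i and combine:
3·(-1/21) + (-4)·(1/12) + (-48)·(-1/24) + (-928)·(1/168) = -4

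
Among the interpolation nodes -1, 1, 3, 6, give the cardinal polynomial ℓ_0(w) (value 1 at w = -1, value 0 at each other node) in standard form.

ℓ_0(w) = (w - 1)(w - 3)(w - 6) / [(-2)·(-4)·(-7)]
       = (w^3 - 10w^2 + 27w - 18) / (-56)

ℓ_0(w) = -(1/56)w^3 + (5/28)w^2 - (27/56)w + 9/28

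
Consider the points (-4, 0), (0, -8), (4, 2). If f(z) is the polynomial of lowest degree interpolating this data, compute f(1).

L_0(1) = (1)·(-3)/[(-4)·(-8)] = -3/32
L_1(1) = (5)·(-3)/[(4)·(-4)] = 15/16
L_2(1) = (5)·(1)/[(8)·(4)] = 5/32
Sum: 0 + (-8)·(15/16) + 2·(5/32) = -115/16

-115/16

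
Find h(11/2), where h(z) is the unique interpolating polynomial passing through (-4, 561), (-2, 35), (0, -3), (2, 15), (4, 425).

L_0(11/2) = (15/2)·(11/2)·(7/2)·(3/2)/[(-2)·(-4)·(-6)·(-8)] = 1155/2048
L_1(11/2) = (19/2)·(11/2)·(7/2)·(3/2)/[(2)·(-2)·(-4)·(-6)] = -1463/512
L_2(11/2) = (19/2)·(15/2)·(7/2)·(3/2)/[(4)·(2)·(-2)·(-4)] = 5985/1024
L_3(11/2) = (19/2)·(15/2)·(11/2)·(3/2)/[(6)·(4)·(2)·(-2)] = -3135/512
L_4(11/2) = (19/2)·(15/2)·(11/2)·(7/2)/[(8)·(6)·(4)·(2)] = 7315/2048
Sum: 561·(1155/2048) + 35·(-1463/512) + (-3)·(5985/1024) + 15·(-3135/512) + 425·(7315/2048) = 1625

1625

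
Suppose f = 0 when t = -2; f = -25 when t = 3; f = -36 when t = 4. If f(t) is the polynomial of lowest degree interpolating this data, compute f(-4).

Evaluate each Lagrange basis at t = -4:
L_0(-4) = (-7)·(-8)/[(-5)·(-6)] = 28/15
L_1(-4) = (-2)·(-8)/[(5)·(-1)] = -16/5
L_2(-4) = (-2)·(-7)/[(6)·(1)] = 7/3
Sum: 0 + (-25)·(-16/5) + (-36)·(7/3) = -4

-4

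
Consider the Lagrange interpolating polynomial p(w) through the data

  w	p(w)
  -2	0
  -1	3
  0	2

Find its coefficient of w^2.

Build the Lagrange basis polynomials:
L_0(w) = (w + 1)w / [2] = (1/2)w^2 + (1/2)w
L_1(w) = (w + 2)w / [-1] = -w^2 - 2w
L_2(w) = (w + 2)(w + 1) / [2] = (1/2)w^2 + (3/2)w + 1
p(w) = 0·L_0 + 3·L_1 + 2·L_2
Only the coefficient of w^2 is needed; take it from each L_i and combine:
0·(1/2) + 3·(-1) + 2·(1/2) = -2

-2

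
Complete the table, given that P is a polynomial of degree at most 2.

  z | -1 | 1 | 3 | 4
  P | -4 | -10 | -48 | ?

The 3 known values determine P uniquely (degree ≤ 2).
Evaluate each Lagrange basis at z = 4:
L_0(4) = (3)·(1)/[(-2)·(-4)] = 3/8
L_1(4) = (5)·(1)/[(2)·(-2)] = -5/4
L_2(4) = (5)·(3)/[(4)·(2)] = 15/8
Sum: (-4)·(3/8) + (-10)·(-5/4) + (-48)·(15/8) = -79

-79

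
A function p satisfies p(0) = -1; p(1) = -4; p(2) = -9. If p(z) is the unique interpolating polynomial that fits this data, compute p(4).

-25

Evaluate each Lagrange basis at z = 4:
L_0(4) = (3)·(2)/[(-1)·(-2)] = 3
L_1(4) = (4)·(2)/[(1)·(-1)] = -8
L_2(4) = (4)·(3)/[(2)·(1)] = 6
Sum: (-1)·(3) + (-4)·(-8) + (-9)·(6) = -25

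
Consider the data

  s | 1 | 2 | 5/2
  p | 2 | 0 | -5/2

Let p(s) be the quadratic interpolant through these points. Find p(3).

Using Newton's divided-difference form:
p[1,2] = (0 - 2) / (2 - 1) = -2
p[2,5/2] = (-5/2 - 0) / (5/2 - 2) = -5
p[1,2,5/2] = (-5 - (-2)) / (5/2 - 1) = -2
p(3) = 2 + (-2)·(2) + (-2)·(2)·(1) = -6

-6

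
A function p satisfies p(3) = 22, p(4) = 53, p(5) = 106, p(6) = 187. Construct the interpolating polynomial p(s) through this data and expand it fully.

p(s) = s^3 - s^2 + s + 1

Build the Lagrange basis polynomials:
L_0(s) = (s - 4)(s - 5)(s - 6) / [-6] = -(1/6)s^3 + (5/2)s^2 - (37/3)s + 20
L_1(s) = (s - 3)(s - 5)(s - 6) / [2] = (1/2)s^3 - 7s^2 + (63/2)s - 45
L_2(s) = (s - 3)(s - 4)(s - 6) / [-2] = -(1/2)s^3 + (13/2)s^2 - 27s + 36
L_3(s) = (s - 3)(s - 4)(s - 5) / [6] = (1/6)s^3 - 2s^2 + (47/6)s - 10
p(s) = 22·L_0 + 53·L_1 + 106·L_2 + 187·L_3
  22·L_0(s) = -(11/3)s^3 + 55s^2 - (814/3)s + 440
  53·L_1(s) = (53/2)s^3 - 371s^2 + (3339/2)s - 2385
  106·L_2(s) = -53s^3 + 689s^2 - 2862s + 3816
  187·L_3(s) = (187/6)s^3 - 374s^2 + (8789/6)s - 1870
Adding term by term: s^3 - s^2 + s + 1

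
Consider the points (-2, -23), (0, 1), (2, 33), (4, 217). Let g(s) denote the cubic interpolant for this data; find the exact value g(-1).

-3

Using Newton's divided-difference form:
g[-2,0] = (1 - (-23)) / (0 - (-2)) = 12
g[0,2] = (33 - 1) / (2 - 0) = 16
g[2,4] = (217 - 33) / (4 - 2) = 92
g[-2,0,2] = (16 - 12) / (2 - (-2)) = 1
g[0,2,4] = (92 - 16) / (4 - 0) = 19
g[-2,0,2,4] = (19 - 1) / (4 - (-2)) = 3
g(-1) = -23 + 12·(1) + 1·(1)·(-1) + 3·(1)·(-1)·(-3) = -3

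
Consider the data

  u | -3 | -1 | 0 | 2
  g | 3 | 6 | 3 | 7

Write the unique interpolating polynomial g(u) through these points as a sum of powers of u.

g(u) = (19/30)u^3 + (31/30)u^2 - (13/5)u + 3

Newton's divided differences:
g[-3,-1] = (6 - 3) / (-1 - (-3)) = 3/2
g[-1,0] = (3 - 6) / (0 - (-1)) = -3
g[0,2] = (7 - 3) / (2 - 0) = 2
g[-3,-1,0] = (-3 - 3/2) / (0 - (-3)) = -3/2
g[-1,0,2] = (2 - (-3)) / (2 - (-1)) = 5/3
g[-3,-1,0,2] = (5/3 - (-3/2)) / (2 - (-3)) = 19/30
g(u) = 3 + (3/2)·(u + 3) + (-3/2)·(u + 3)(u + 1) + (19/30)·(u + 3)(u + 1)u
Expanding: g(u) = (19/30)u^3 + (31/30)u^2 - (13/5)u + 3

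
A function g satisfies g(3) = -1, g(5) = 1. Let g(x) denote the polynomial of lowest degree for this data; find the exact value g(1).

-3

Evaluate each Lagrange basis at x = 1:
L_0(1) = (-4)/[(-2)] = 2
L_1(1) = (-2)/[(2)] = -1
Sum: (-1)·(2) + 1·(-1) = -3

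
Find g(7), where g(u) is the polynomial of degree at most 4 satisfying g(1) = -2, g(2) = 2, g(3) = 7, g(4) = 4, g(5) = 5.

Using Newton's divided-difference form:
g[1,2] = (2 - (-2)) / (2 - 1) = 4
g[2,3] = (7 - 2) / (3 - 2) = 5
g[3,4] = (4 - 7) / (4 - 3) = -3
g[4,5] = (5 - 4) / (5 - 4) = 1
g[1,2,3] = (5 - 4) / (3 - 1) = 1/2
g[2,3,4] = (-3 - 5) / (4 - 2) = -4
g[3,4,5] = (1 - (-3)) / (5 - 3) = 2
g[1,2,3,4] = (-4 - 1/2) / (4 - 1) = -3/2
g[2,3,4,5] = (2 - (-4)) / (5 - 2) = 2
g[1,2,3,4,5] = (2 - (-3/2)) / (5 - 1) = 7/8
g(7) = -2 + 4·(6) + (1/2)·(6)·(5) + (-3/2)·(6)·(5)·(4) + (7/8)·(6)·(5)·(4)·(3) = 172

172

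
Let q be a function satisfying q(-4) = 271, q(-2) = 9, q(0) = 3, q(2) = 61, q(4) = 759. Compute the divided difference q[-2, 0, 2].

q[-2,0] = (3 - 9) / (0 - (-2)) = -3
q[0,2] = (61 - 3) / (2 - 0) = 29
q[-2,0,2] = (29 - (-3)) / (2 - (-2)) = 8

8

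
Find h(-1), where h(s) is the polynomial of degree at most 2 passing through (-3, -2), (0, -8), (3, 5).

L_0(-1) = (-1)·(-4)/[(-3)·(-6)] = 2/9
L_1(-1) = (2)·(-4)/[(3)·(-3)] = 8/9
L_2(-1) = (2)·(-1)/[(6)·(3)] = -1/9
Sum: (-2)·(2/9) + (-8)·(8/9) + 5·(-1/9) = -73/9

-73/9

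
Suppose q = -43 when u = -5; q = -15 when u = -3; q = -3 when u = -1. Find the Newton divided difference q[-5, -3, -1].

-2

q[-5,-3] = (-15 - (-43)) / (-3 - (-5)) = 14
q[-3,-1] = (-3 - (-15)) / (-1 - (-3)) = 6
q[-5,-3,-1] = (6 - 14) / (-1 - (-5)) = -2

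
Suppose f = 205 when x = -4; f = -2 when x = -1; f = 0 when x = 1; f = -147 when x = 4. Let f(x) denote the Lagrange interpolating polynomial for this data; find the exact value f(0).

L_0(0) = (1)·(-1)·(-4)/[(-3)·(-5)·(-8)] = -1/30
L_1(0) = (4)·(-1)·(-4)/[(3)·(-2)·(-5)] = 8/15
L_2(0) = (4)·(1)·(-4)/[(5)·(2)·(-3)] = 8/15
L_3(0) = (4)·(1)·(-1)/[(8)·(5)·(3)] = -1/30
Sum: 205·(-1/30) + (-2)·(8/15) + 0 + (-147)·(-1/30) = -3

-3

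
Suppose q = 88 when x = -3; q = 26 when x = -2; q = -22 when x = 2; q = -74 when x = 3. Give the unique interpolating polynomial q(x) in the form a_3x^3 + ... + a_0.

q(x) = -3x^3 + x^2 - 2

Newton's divided differences:
q[-3,-2] = (26 - 88) / (-2 - (-3)) = -62
q[-2,2] = (-22 - 26) / (2 - (-2)) = -12
q[2,3] = (-74 - (-22)) / (3 - 2) = -52
q[-3,-2,2] = (-12 - (-62)) / (2 - (-3)) = 10
q[-2,2,3] = (-52 - (-12)) / (3 - (-2)) = -8
q[-3,-2,2,3] = (-8 - 10) / (3 - (-3)) = -3
q(x) = 88 + (-62)·(x + 3) + 10·(x + 3)(x + 2) + (-3)·(x + 3)(x + 2)(x - 2)
Expanding: q(x) = -3x^3 + x^2 - 2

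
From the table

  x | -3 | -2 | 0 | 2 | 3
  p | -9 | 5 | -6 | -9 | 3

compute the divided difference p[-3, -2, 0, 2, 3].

p[-3,-2] = (5 - (-9)) / (-2 - (-3)) = 14
p[-2,0] = (-6 - 5) / (0 - (-2)) = -11/2
p[0,2] = (-9 - (-6)) / (2 - 0) = -3/2
p[2,3] = (3 - (-9)) / (3 - 2) = 12
p[-3,-2,0] = (-11/2 - 14) / (0 - (-3)) = -13/2
p[-2,0,2] = (-3/2 - (-11/2)) / (2 - (-2)) = 1
p[0,2,3] = (12 - (-3/2)) / (3 - 0) = 9/2
p[-3,-2,0,2] = (1 - (-13/2)) / (2 - (-3)) = 3/2
p[-2,0,2,3] = (9/2 - 1) / (3 - (-2)) = 7/10
p[-3,-2,0,2,3] = (7/10 - 3/2) / (3 - (-3)) = -2/15

-2/15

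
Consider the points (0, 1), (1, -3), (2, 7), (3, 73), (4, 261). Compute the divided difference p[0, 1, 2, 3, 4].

1

p[0,1] = (-3 - 1) / (1 - 0) = -4
p[1,2] = (7 - (-3)) / (2 - 1) = 10
p[2,3] = (73 - 7) / (3 - 2) = 66
p[3,4] = (261 - 73) / (4 - 3) = 188
p[0,1,2] = (10 - (-4)) / (2 - 0) = 7
p[1,2,3] = (66 - 10) / (3 - 1) = 28
p[2,3,4] = (188 - 66) / (4 - 2) = 61
p[0,1,2,3] = (28 - 7) / (3 - 0) = 7
p[1,2,3,4] = (61 - 28) / (4 - 1) = 11
p[0,1,2,3,4] = (11 - 7) / (4 - 0) = 1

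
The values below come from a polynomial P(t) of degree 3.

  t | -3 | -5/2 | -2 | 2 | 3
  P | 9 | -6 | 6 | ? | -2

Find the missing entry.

The 4 known values determine P uniquely (degree ≤ 3).
Evaluate each Lagrange basis at t = 2:
L_0(2) = (9/2)·(4)·(-1)/[(-1/2)·(-1)·(-6)] = 6
L_1(2) = (5)·(4)·(-1)/[(1/2)·(-1/2)·(-11/2)] = -160/11
L_2(2) = (5)·(9/2)·(-1)/[(1)·(1/2)·(-5)] = 9
L_3(2) = (5)·(9/2)·(4)/[(6)·(11/2)·(5)] = 6/11
Sum: 9·(6) + (-6)·(-160/11) + 6·(9) + (-2)·(6/11) = 2136/11

2136/11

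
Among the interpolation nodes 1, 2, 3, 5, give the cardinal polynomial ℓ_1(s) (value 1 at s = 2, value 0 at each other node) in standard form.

ℓ_1(s) = (1/3)s^3 - 3s^2 + (23/3)s - 5

ℓ_1(s) = (s - 1)(s - 3)(s - 5) / [(1)·(-1)·(-3)]
       = (s^3 - 9s^2 + 23s - 15) / (3)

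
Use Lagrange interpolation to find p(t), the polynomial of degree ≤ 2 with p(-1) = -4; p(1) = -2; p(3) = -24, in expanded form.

Build the Lagrange basis polynomials:
L_0(t) = (t - 1)(t - 3) / [8] = (1/8)t^2 - (1/2)t + 3/8
L_1(t) = (t + 1)(t - 3) / [-4] = -(1/4)t^2 + (1/2)t + 3/4
L_2(t) = (t + 1)(t - 1) / [8] = (1/8)t^2 - 1/8
p(t) = (-4)·L_0 + (-2)·L_1 + (-24)·L_2
  (-4)·L_0(t) = -(1/2)t^2 + 2t - 3/2
  (-2)·L_1(t) = (1/2)t^2 - t - 3/2
  (-24)·L_2(t) = -3t^2 + 3
Adding term by term: -3t^2 + t

p(t) = -3t^2 + t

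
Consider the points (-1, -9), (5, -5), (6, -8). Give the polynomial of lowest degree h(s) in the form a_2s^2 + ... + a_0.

h(s) = -(11/21)s^2 + (58/21)s - 40/7

L_0(s) = (s - 5)(s - 6) / [42] = (1/42)s^2 - (11/42)s + 5/7
L_1(s) = (s + 1)(s - 6) / [-6] = -(1/6)s^2 + (5/6)s + 1
L_2(s) = (s + 1)(s - 5) / [7] = (1/7)s^2 - (4/7)s - 5/7
h(s) = (-9)·L_0 + (-5)·L_1 + (-8)·L_2
  (-9)·L_0(s) = -(3/14)s^2 + (33/14)s - 45/7
  (-5)·L_1(s) = (5/6)s^2 - (25/6)s - 5
  (-8)·L_2(s) = -(8/7)s^2 + (32/7)s + 40/7
Adding term by term: -(11/21)s^2 + (58/21)s - 40/7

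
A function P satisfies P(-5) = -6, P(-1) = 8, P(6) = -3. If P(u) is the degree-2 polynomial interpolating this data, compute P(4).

366/77

L_0(4) = (5)·(-2)/[(-4)·(-11)] = -5/22
L_1(4) = (9)·(-2)/[(4)·(-7)] = 9/14
L_2(4) = (9)·(5)/[(11)·(7)] = 45/77
Sum: (-6)·(-5/22) + 8·(9/14) + (-3)·(45/77) = 366/77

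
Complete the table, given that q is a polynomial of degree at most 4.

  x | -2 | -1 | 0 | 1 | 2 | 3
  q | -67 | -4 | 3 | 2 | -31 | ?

The 5 known values determine q uniquely (degree ≤ 4).
Evaluate each Lagrange basis at x = 3:
L_0(3) = (4)·(3)·(2)·(1)/[(-1)·(-2)·(-3)·(-4)] = 1
L_1(3) = (5)·(3)·(2)·(1)/[(1)·(-1)·(-2)·(-3)] = -5
L_2(3) = (5)·(4)·(2)·(1)/[(2)·(1)·(-1)·(-2)] = 10
L_3(3) = (5)·(4)·(3)·(1)/[(3)·(2)·(1)·(-1)] = -10
L_4(3) = (5)·(4)·(3)·(2)/[(4)·(3)·(2)·(1)] = 5
Sum: (-67)·(1) + (-4)·(-5) + 3·(10) + 2·(-10) + (-31)·(5) = -192

-192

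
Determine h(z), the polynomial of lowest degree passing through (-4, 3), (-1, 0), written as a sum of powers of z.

L_0(z) = (z + 1) / [-3] = -(1/3)z - 1/3
L_1(z) = (z + 4) / [3] = (1/3)z + 4/3
h(z) = 3·L_0 + 0·L_1
  3·L_0(z) = -z - 1
  0·L_1(z) = 0
Adding term by term: -z - 1

h(z) = -z - 1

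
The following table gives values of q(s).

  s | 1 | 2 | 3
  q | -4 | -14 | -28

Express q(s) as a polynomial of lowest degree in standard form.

q(s) = -2s^2 - 4s + 2

Newton's divided differences:
q[1,2] = (-14 - (-4)) / (2 - 1) = -10
q[2,3] = (-28 - (-14)) / (3 - 2) = -14
q[1,2,3] = (-14 - (-10)) / (3 - 1) = -2
q(s) = -4 + (-10)·(s - 1) + (-2)·(s - 1)(s - 2)
Expanding: q(s) = -2s^2 - 4s + 2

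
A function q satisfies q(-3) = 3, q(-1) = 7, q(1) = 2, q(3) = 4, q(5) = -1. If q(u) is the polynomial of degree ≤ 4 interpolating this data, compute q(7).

-57

L_0(7) = (8)·(6)·(4)·(2)/[(-2)·(-4)·(-6)·(-8)] = 1
L_1(7) = (10)·(6)·(4)·(2)/[(2)·(-2)·(-4)·(-6)] = -5
L_2(7) = (10)·(8)·(4)·(2)/[(4)·(2)·(-2)·(-4)] = 10
L_3(7) = (10)·(8)·(6)·(2)/[(6)·(4)·(2)·(-2)] = -10
L_4(7) = (10)·(8)·(6)·(4)/[(8)·(6)·(4)·(2)] = 5
Sum: 3·(1) + 7·(-5) + 2·(10) + 4·(-10) + (-1)·(5) = -57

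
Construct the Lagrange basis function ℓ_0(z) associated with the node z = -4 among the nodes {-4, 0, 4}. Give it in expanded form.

ℓ_0(z) = (1/32)z^2 - (1/8)z

ℓ_0(z) = z(z - 4) / [(-4)·(-8)]
       = (z^2 - 4z) / (32)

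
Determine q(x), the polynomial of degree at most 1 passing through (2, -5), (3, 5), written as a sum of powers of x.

Build the Lagrange basis polynomials:
L_0(x) = (x - 3) / [-1] = -x + 3
L_1(x) = (x - 2) / [1] = x - 2
q(x) = (-5)·L_0 + 5·L_1
  (-5)·L_0(x) = 5x - 15
  5·L_1(x) = 5x - 10
Adding term by term: 10x - 25

q(x) = 10x - 25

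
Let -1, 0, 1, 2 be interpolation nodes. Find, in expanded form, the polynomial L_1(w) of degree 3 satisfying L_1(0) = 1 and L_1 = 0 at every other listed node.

L_1(w) = (1/2)w^3 - w^2 - (1/2)w + 1

L_1(w) = (w + 1)(w - 1)(w - 2) / [(1)·(-1)·(-2)]
       = (w^3 - 2w^2 - w + 2) / (2)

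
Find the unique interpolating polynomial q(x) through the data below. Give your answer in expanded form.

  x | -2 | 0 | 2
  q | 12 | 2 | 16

Build the Lagrange basis polynomials:
L_0(x) = x(x - 2) / [8] = (1/8)x^2 - (1/4)x
L_1(x) = (x + 2)(x - 2) / [-4] = -(1/4)x^2 + 1
L_2(x) = (x + 2)x / [8] = (1/8)x^2 + (1/4)x
q(x) = 12·L_0 + 2·L_1 + 16·L_2
  12·L_0(x) = (3/2)x^2 - 3x
  2·L_1(x) = -(1/2)x^2 + 2
  16·L_2(x) = 2x^2 + 4x
Adding term by term: 3x^2 + x + 2

q(x) = 3x^2 + x + 2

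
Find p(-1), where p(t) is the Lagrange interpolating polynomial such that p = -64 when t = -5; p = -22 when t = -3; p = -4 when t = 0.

-4

Evaluate each Lagrange basis at t = -1:
L_0(-1) = (2)·(-1)/[(-2)·(-5)] = -1/5
L_1(-1) = (4)·(-1)/[(2)·(-3)] = 2/3
L_2(-1) = (4)·(2)/[(5)·(3)] = 8/15
Sum: (-64)·(-1/5) + (-22)·(2/3) + (-4)·(8/15) = -4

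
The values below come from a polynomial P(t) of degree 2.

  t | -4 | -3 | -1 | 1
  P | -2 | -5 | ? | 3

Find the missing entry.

The 3 known values determine P uniquely (degree ≤ 2).
L_0(-1) = (2)·(-2)/[(-1)·(-5)] = -4/5
L_1(-1) = (3)·(-2)/[(1)·(-4)] = 3/2
L_2(-1) = (3)·(2)/[(5)·(4)] = 3/10
Sum: (-2)·(-4/5) + (-5)·(3/2) + 3·(3/10) = -5

-5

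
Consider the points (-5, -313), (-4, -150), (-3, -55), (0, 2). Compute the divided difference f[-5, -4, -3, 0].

3

f[-5,-4] = (-150 - (-313)) / (-4 - (-5)) = 163
f[-4,-3] = (-55 - (-150)) / (-3 - (-4)) = 95
f[-3,0] = (2 - (-55)) / (0 - (-3)) = 19
f[-5,-4,-3] = (95 - 163) / (-3 - (-5)) = -34
f[-4,-3,0] = (19 - 95) / (0 - (-4)) = -19
f[-5,-4,-3,0] = (-19 - (-34)) / (0 - (-5)) = 3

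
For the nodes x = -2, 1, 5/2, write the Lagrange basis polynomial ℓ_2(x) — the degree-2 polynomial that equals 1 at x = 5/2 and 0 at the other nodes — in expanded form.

ℓ_2(x) = (x + 2)(x - 1) / [(9/2)·(3/2)]
       = (x^2 + x - 2) / (27/4)

ℓ_2(x) = (4/27)x^2 + (4/27)x - 8/27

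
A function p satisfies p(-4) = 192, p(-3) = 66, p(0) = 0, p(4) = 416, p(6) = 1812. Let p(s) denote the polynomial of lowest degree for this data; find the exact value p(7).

L_0(7) = (10)·(7)·(3)·(1)/[(-1)·(-4)·(-8)·(-10)] = 21/32
L_1(7) = (11)·(7)·(3)·(1)/[(1)·(-3)·(-7)·(-9)] = -11/9
L_2(7) = (11)·(10)·(3)·(1)/[(4)·(3)·(-4)·(-6)] = 55/48
L_3(7) = (11)·(10)·(7)·(1)/[(8)·(7)·(4)·(-2)] = -55/32
L_4(7) = (11)·(10)·(7)·(3)/[(10)·(9)·(6)·(2)] = 77/36
Sum: 192·(21/32) + 66·(-11/9) + 0 + 416·(-55/32) + 1812·(77/36) = 3206

3206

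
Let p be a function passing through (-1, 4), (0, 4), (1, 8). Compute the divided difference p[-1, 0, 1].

p[-1,0] = (4 - 4) / (0 - (-1)) = 0
p[0,1] = (8 - 4) / (1 - 0) = 4
p[-1,0,1] = (4 - 0) / (1 - (-1)) = 2

2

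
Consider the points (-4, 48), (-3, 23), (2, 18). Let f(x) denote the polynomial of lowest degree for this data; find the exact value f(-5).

81

Using Newton's divided-difference form:
f[-4,-3] = (23 - 48) / (-3 - (-4)) = -25
f[-3,2] = (18 - 23) / (2 - (-3)) = -1
f[-4,-3,2] = (-1 - (-25)) / (2 - (-4)) = 4
f(-5) = 48 + (-25)·(-1) + 4·(-1)·(-2) = 81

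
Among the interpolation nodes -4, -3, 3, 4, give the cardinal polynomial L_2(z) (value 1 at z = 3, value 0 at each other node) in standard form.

L_2(z) = (z + 4)(z + 3)(z - 4) / [(7)·(6)·(-1)]
       = (z^3 + 3z^2 - 16z - 48) / (-42)

L_2(z) = -(1/42)z^3 - (1/14)z^2 + (8/21)z + 8/7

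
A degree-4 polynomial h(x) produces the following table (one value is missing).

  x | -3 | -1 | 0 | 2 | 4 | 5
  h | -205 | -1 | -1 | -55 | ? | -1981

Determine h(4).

The 5 known values determine h uniquely (degree ≤ 4).
Evaluate each Lagrange basis at x = 4:
L_0(4) = (5)·(4)·(2)·(-1)/[(-2)·(-3)·(-5)·(-8)] = -1/6
L_1(4) = (7)·(4)·(2)·(-1)/[(2)·(-1)·(-3)·(-6)] = 14/9
L_2(4) = (7)·(5)·(2)·(-1)/[(3)·(1)·(-2)·(-5)] = -7/3
L_3(4) = (7)·(5)·(4)·(-1)/[(5)·(3)·(2)·(-3)] = 14/9
L_4(4) = (7)·(5)·(4)·(2)/[(8)·(6)·(5)·(3)] = 7/18
Sum: (-205)·(-1/6) + (-1)·(14/9) + (-1)·(-7/3) + (-55)·(14/9) + (-1981)·(7/18) = -821

-821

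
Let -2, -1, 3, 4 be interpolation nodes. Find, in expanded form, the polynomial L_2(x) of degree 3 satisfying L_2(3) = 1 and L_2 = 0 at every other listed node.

L_2(x) = -(1/20)x^3 + (1/20)x^2 + (1/2)x + 2/5

L_2(x) = (x + 2)(x + 1)(x - 4) / [(5)·(4)·(-1)]
       = (x^3 - x^2 - 10x - 8) / (-20)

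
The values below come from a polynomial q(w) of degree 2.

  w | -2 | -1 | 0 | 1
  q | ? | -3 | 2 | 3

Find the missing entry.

-12

The 3 known values determine q uniquely (degree ≤ 2).
Evaluate each Lagrange basis at w = -2:
L_0(-2) = (-2)·(-3)/[(-1)·(-2)] = 3
L_1(-2) = (-1)·(-3)/[(1)·(-1)] = -3
L_2(-2) = (-1)·(-2)/[(2)·(1)] = 1
Sum: (-3)·(3) + 2·(-3) + 3·(1) = -12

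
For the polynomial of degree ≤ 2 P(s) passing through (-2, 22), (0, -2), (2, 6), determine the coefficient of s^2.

Build the Lagrange basis polynomials:
L_0(s) = s(s - 2) / [8] = (1/8)s^2 - (1/4)s
L_1(s) = (s + 2)(s - 2) / [-4] = -(1/4)s^2 + 1
L_2(s) = (s + 2)s / [8] = (1/8)s^2 + (1/4)s
P(s) = 22·L_0 + (-2)·L_1 + 6·L_2
Only the coefficient of s^2 is needed; take it from each L_i and combine:
22·(1/8) + (-2)·(-1/4) + 6·(1/8) = 4

4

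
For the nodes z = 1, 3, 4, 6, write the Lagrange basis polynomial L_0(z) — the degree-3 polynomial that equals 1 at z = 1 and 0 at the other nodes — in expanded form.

L_0(z) = -(1/30)z^3 + (13/30)z^2 - (9/5)z + 12/5

L_0(z) = (z - 3)(z - 4)(z - 6) / [(-2)·(-3)·(-5)]
       = (z^3 - 13z^2 + 54z - 72) / (-30)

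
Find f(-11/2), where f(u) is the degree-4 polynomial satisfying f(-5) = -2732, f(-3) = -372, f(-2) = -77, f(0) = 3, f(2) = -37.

Using Newton's divided-difference form:
f[-5,-3] = (-372 - (-2732)) / (-3 - (-5)) = 1180
f[-3,-2] = (-77 - (-372)) / (-2 - (-3)) = 295
f[-2,0] = (3 - (-77)) / (0 - (-2)) = 40
f[0,2] = (-37 - 3) / (2 - 0) = -20
f[-5,-3,-2] = (295 - 1180) / (-2 - (-5)) = -295
f[-3,-2,0] = (40 - 295) / (0 - (-3)) = -85
f[-2,0,2] = (-20 - 40) / (2 - (-2)) = -15
f[-5,-3,-2,0] = (-85 - (-295)) / (0 - (-5)) = 42
f[-3,-2,0,2] = (-15 - (-85)) / (2 - (-3)) = 14
f[-5,-3,-2,0,2] = (14 - 42) / (2 - (-5)) = -4
f(-11/2) = -2732 + 1180·(-1/2) + (-295)·(-1/2)·(-5/2) + 42·(-1/2)·(-5/2)·(-7/2) + (-4)·(-1/2)·(-5/2)·(-7/2)·(-11/2) = -15883/4

-15883/4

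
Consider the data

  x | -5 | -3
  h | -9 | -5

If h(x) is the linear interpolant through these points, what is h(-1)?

Evaluate each Lagrange basis at x = -1:
L_0(-1) = (2)/[(-2)] = -1
L_1(-1) = (4)/[(2)] = 2
Sum: (-9)·(-1) + (-5)·(2) = -1

-1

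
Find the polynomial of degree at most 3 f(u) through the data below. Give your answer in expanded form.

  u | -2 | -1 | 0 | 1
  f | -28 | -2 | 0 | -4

Build the Lagrange basis polynomials:
L_0(u) = (u + 1)u(u - 1) / [-6] = -(1/6)u^3 + (1/6)u
L_1(u) = (u + 2)u(u - 1) / [2] = (1/2)u^3 + (1/2)u^2 - u
L_2(u) = (u + 2)(u + 1)(u - 1) / [-2] = -(1/2)u^3 - u^2 + (1/2)u + 1
L_3(u) = (u + 2)(u + 1)u / [6] = (1/6)u^3 + (1/2)u^2 + (1/3)u
f(u) = (-28)·L_0 + (-2)·L_1 + 0·L_2 + (-4)·L_3
  (-28)·L_0(u) = (14/3)u^3 - (14/3)u
  (-2)·L_1(u) = -u^3 - u^2 + 2u
  0·L_2(u) = 0
  (-4)·L_3(u) = -(2/3)u^3 - 2u^2 - (4/3)u
Adding term by term: 3u^3 - 3u^2 - 4u

f(u) = 3u^3 - 3u^2 - 4u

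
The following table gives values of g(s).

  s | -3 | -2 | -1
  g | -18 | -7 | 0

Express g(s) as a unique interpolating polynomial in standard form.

L_0(s) = (s + 2)(s + 1) / [2] = (1/2)s^2 + (3/2)s + 1
L_1(s) = (s + 3)(s + 1) / [-1] = -s^2 - 4s - 3
L_2(s) = (s + 3)(s + 2) / [2] = (1/2)s^2 + (5/2)s + 3
g(s) = (-18)·L_0 + (-7)·L_1 + 0·L_2
  (-18)·L_0(s) = -9s^2 - 27s - 18
  (-7)·L_1(s) = 7s^2 + 28s + 21
  0·L_2(s) = 0
Adding term by term: -2s^2 + s + 3

g(s) = -2s^2 + s + 3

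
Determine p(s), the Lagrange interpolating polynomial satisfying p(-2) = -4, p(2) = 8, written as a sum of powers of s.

L_0(s) = (s - 2) / [-4] = -(1/4)s + 1/2
L_1(s) = (s + 2) / [4] = (1/4)s + 1/2
p(s) = (-4)·L_0 + 8·L_1
  (-4)·L_0(s) = s - 2
  8·L_1(s) = 2s + 4
Adding term by term: 3s + 2

p(s) = 3s + 2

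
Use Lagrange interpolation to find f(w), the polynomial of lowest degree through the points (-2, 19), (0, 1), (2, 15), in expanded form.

Build the Lagrange basis polynomials:
L_0(w) = w(w - 2) / [8] = (1/8)w^2 - (1/4)w
L_1(w) = (w + 2)(w - 2) / [-4] = -(1/4)w^2 + 1
L_2(w) = (w + 2)w / [8] = (1/8)w^2 + (1/4)w
f(w) = 19·L_0 + 1·L_1 + 15·L_2
  19·L_0(w) = (19/8)w^2 - (19/4)w
  1·L_1(w) = -(1/4)w^2 + 1
  15·L_2(w) = (15/8)w^2 + (15/4)w
Adding term by term: 4w^2 - w + 1

f(w) = 4w^2 - w + 1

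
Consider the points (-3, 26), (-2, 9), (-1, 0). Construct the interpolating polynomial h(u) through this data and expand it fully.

h(u) = 4u^2 + 3u - 1

Build the Lagrange basis polynomials:
L_0(u) = (u + 2)(u + 1) / [2] = (1/2)u^2 + (3/2)u + 1
L_1(u) = (u + 3)(u + 1) / [-1] = -u^2 - 4u - 3
L_2(u) = (u + 3)(u + 2) / [2] = (1/2)u^2 + (5/2)u + 3
h(u) = 26·L_0 + 9·L_1 + 0·L_2
  26·L_0(u) = 13u^2 + 39u + 26
  9·L_1(u) = -9u^2 - 36u - 27
  0·L_2(u) = 0
Adding term by term: 4u^2 + 3u - 1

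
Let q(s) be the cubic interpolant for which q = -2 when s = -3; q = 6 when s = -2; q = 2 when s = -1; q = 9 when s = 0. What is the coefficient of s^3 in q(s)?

23/6

The leading coefficient equals the top divided difference q[-3,-2,-1,0].
q[-3,-2] = (6 - (-2)) / (-2 - (-3)) = 8
q[-2,-1] = (2 - 6) / (-1 - (-2)) = -4
q[-1,0] = (9 - 2) / (0 - (-1)) = 7
q[-3,-2,-1] = (-4 - 8) / (-1 - (-3)) = -6
q[-2,-1,0] = (7 - (-4)) / (0 - (-2)) = 11/2
q[-3,-2,-1,0] = (11/2 - (-6)) / (0 - (-3)) = 23/6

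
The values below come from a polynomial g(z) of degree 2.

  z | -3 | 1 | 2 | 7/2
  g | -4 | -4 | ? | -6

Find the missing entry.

-60/13

The 3 known values determine g uniquely (degree ≤ 2).
L_0(2) = (1)·(-3/2)/[(-4)·(-13/2)] = -3/52
L_1(2) = (5)·(-3/2)/[(4)·(-5/2)] = 3/4
L_2(2) = (5)·(1)/[(13/2)·(5/2)] = 4/13
Sum: (-4)·(-3/52) + (-4)·(3/4) + (-6)·(4/13) = -60/13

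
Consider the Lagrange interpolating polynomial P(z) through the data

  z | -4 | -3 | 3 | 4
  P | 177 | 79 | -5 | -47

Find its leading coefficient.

-2

Build the Lagrange basis polynomials:
L_0(z) = (z + 3)(z - 3)(z - 4) / [-56] = -(1/56)z^3 + (1/14)z^2 + (9/56)z - 9/14
L_1(z) = (z + 4)(z - 3)(z - 4) / [42] = (1/42)z^3 - (1/14)z^2 - (8/21)z + 8/7
L_2(z) = (z + 4)(z + 3)(z - 4) / [-42] = -(1/42)z^3 - (1/14)z^2 + (8/21)z + 8/7
L_3(z) = (z + 4)(z + 3)(z - 3) / [56] = (1/56)z^3 + (1/14)z^2 - (9/56)z - 9/14
P(z) = 177·L_0 + 79·L_1 + (-5)·L_2 + (-47)·L_3
Only the coefficient of z^3 is needed; take it from each L_i and combine:
177·(-1/56) + 79·(1/42) + (-5)·(-1/42) + (-47)·(1/56) = -2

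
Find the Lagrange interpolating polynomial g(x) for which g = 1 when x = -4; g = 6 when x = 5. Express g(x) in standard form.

L_0(x) = (x - 5) / [-9] = -(1/9)x + 5/9
L_1(x) = (x + 4) / [9] = (1/9)x + 4/9
g(x) = 1·L_0 + 6·L_1
  1·L_0(x) = -(1/9)x + 5/9
  6·L_1(x) = (2/3)x + 8/3
Adding term by term: (5/9)x + 29/9

g(x) = (5/9)x + 29/9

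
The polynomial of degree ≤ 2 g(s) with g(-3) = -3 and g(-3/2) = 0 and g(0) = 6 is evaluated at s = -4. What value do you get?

Using Newton's divided-difference form:
g[-3,-3/2] = (0 - (-3)) / (-3/2 - (-3)) = 2
g[-3/2,0] = (6 - 0) / (0 - (-3/2)) = 4
g[-3,-3/2,0] = (4 - 2) / (0 - (-3)) = 2/3
g(-4) = -3 + 2·(-1) + (2/3)·(-1)·(-5/2) = -10/3

-10/3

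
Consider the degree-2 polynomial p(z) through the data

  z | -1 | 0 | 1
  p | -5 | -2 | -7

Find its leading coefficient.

-4

L_0(z) = z(z - 1) / [2] = (1/2)z^2 - (1/2)z
L_1(z) = (z + 1)(z - 1) / [-1] = -z^2 + 1
L_2(z) = (z + 1)z / [2] = (1/2)z^2 + (1/2)z
p(z) = (-5)·L_0 + (-2)·L_1 + (-7)·L_2
Only the coefficient of z^2 is needed; take it from each L_i and combine:
(-5)·(1/2) + (-2)·(-1) + (-7)·(1/2) = -4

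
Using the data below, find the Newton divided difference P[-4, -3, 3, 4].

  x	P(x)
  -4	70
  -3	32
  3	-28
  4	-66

P[-4,-3] = (32 - 70) / (-3 - (-4)) = -38
P[-3,3] = (-28 - 32) / (3 - (-3)) = -10
P[3,4] = (-66 - (-28)) / (4 - 3) = -38
P[-4,-3,3] = (-10 - (-38)) / (3 - (-4)) = 4
P[-3,3,4] = (-38 - (-10)) / (4 - (-3)) = -4
P[-4,-3,3,4] = (-4 - 4) / (4 - (-4)) = -1

-1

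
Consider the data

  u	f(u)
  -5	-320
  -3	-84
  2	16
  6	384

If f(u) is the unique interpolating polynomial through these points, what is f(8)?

928

Evaluate each Lagrange basis at u = 8:
L_0(8) = (11)·(6)·(2)/[(-2)·(-7)·(-11)] = -6/7
L_1(8) = (13)·(6)·(2)/[(2)·(-5)·(-9)] = 26/15
L_2(8) = (13)·(11)·(2)/[(7)·(5)·(-4)] = -143/70
L_3(8) = (13)·(11)·(6)/[(11)·(9)·(4)] = 13/6
Sum: (-320)·(-6/7) + (-84)·(26/15) + 16·(-143/70) + 384·(13/6) = 928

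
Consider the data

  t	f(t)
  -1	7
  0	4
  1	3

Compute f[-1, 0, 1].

1

f[-1,0] = (4 - 7) / (0 - (-1)) = -3
f[0,1] = (3 - 4) / (1 - 0) = -1
f[-1,0,1] = (-1 - (-3)) / (1 - (-1)) = 1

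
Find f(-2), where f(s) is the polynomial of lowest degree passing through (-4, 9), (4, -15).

Evaluate each Lagrange basis at s = -2:
L_0(-2) = (-6)/[(-8)] = 3/4
L_1(-2) = (2)/[(8)] = 1/4
Sum: 9·(3/4) + (-15)·(1/4) = 3

3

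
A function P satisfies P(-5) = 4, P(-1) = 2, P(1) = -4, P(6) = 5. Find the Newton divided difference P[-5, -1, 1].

-5/12

P[-5,-1] = (2 - 4) / (-1 - (-5)) = -1/2
P[-1,1] = (-4 - 2) / (1 - (-1)) = -3
P[-5,-1,1] = (-3 - (-1/2)) / (1 - (-5)) = -5/12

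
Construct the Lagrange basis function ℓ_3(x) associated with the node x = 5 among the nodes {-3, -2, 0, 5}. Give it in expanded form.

ℓ_3(x) = (1/280)x^3 + (1/56)x^2 + (3/140)x

ℓ_3(x) = (x + 3)(x + 2)x / [(8)·(7)·(5)]
       = (x^3 + 5x^2 + 6x) / (280)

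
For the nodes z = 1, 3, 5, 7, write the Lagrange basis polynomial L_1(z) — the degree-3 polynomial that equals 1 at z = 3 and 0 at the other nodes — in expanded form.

L_1(z) = (1/16)z^3 - (13/16)z^2 + (47/16)z - 35/16

L_1(z) = (z - 1)(z - 5)(z - 7) / [(2)·(-2)·(-4)]
       = (z^3 - 13z^2 + 47z - 35) / (16)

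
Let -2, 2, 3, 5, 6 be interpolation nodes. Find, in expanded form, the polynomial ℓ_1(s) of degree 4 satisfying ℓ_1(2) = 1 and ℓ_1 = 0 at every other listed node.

ℓ_1(s) = (s + 2)(s - 3)(s - 5)(s - 6) / [(4)·(-1)·(-3)·(-4)]
       = (s^4 - 12s^3 + 35s^2 + 36s - 180) / (-48)

ℓ_1(s) = -(1/48)s^4 + (1/4)s^3 - (35/48)s^2 - (3/4)s + 15/4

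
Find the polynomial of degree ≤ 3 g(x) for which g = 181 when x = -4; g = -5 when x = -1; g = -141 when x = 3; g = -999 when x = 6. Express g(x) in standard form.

g(x) = -4x^3 - 4x^2 + 2x - 3

L_0(x) = (x + 1)(x - 3)(x - 6) / [-210] = -(1/210)x^3 + (4/105)x^2 - (3/70)x - 3/35
L_1(x) = (x + 4)(x - 3)(x - 6) / [84] = (1/84)x^3 - (5/84)x^2 - (3/14)x + 6/7
L_2(x) = (x + 4)(x + 1)(x - 6) / [-84] = -(1/84)x^3 + (1/84)x^2 + (13/42)x + 2/7
L_3(x) = (x + 4)(x + 1)(x - 3) / [210] = (1/210)x^3 + (1/105)x^2 - (11/210)x - 2/35
g(x) = 181·L_0 + (-5)·L_1 + (-141)·L_2 + (-999)·L_3
  181·L_0(x) = -(181/210)x^3 + (724/105)x^2 - (543/70)x - 543/35
  (-5)·L_1(x) = -(5/84)x^3 + (25/84)x^2 + (15/14)x - 30/7
  (-141)·L_2(x) = (47/28)x^3 - (47/28)x^2 - (611/14)x - 282/7
  (-999)·L_3(x) = -(333/70)x^3 - (333/35)x^2 + (3663/70)x + 1998/35
Adding term by term: -4x^3 - 4x^2 + 2x - 3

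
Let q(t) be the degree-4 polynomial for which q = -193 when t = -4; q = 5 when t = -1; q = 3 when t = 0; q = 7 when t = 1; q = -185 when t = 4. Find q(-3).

-45

Evaluate each Lagrange basis at t = -3:
L_0(-3) = (-2)·(-3)·(-4)·(-7)/[(-3)·(-4)·(-5)·(-8)] = 7/20
L_1(-3) = (1)·(-3)·(-4)·(-7)/[(3)·(-1)·(-2)·(-5)] = 14/5
L_2(-3) = (1)·(-2)·(-4)·(-7)/[(4)·(1)·(-1)·(-4)] = -7/2
L_3(-3) = (1)·(-2)·(-3)·(-7)/[(5)·(2)·(1)·(-3)] = 7/5
L_4(-3) = (1)·(-2)·(-3)·(-4)/[(8)·(5)·(4)·(3)] = -1/20
Sum: (-193)·(7/20) + 5·(14/5) + 3·(-7/2) + 7·(7/5) + (-185)·(-1/20) = -45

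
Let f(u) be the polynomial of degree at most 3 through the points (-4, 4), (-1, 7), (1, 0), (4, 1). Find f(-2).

Evaluate each Lagrange basis at u = -2:
L_0(-2) = (-1)·(-3)·(-6)/[(-3)·(-5)·(-8)] = 3/20
L_1(-2) = (2)·(-3)·(-6)/[(3)·(-2)·(-5)] = 6/5
L_2(-2) = (2)·(-1)·(-6)/[(5)·(2)·(-3)] = -2/5
L_3(-2) = (2)·(-1)·(-3)/[(8)·(5)·(3)] = 1/20
Sum: 4·(3/20) + 7·(6/5) + 0 + 1·(1/20) = 181/20

181/20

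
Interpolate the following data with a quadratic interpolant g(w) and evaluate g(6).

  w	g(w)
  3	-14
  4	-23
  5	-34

-47

Evaluate each Lagrange basis at w = 6:
L_0(6) = (2)·(1)/[(-1)·(-2)] = 1
L_1(6) = (3)·(1)/[(1)·(-1)] = -3
L_2(6) = (3)·(2)/[(2)·(1)] = 3
Sum: (-14)·(1) + (-23)·(-3) + (-34)·(3) = -47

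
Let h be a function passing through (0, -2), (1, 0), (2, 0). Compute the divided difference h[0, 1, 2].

-1

h[0,1] = (0 - (-2)) / (1 - 0) = 2
h[1,2] = (0 - 0) / (2 - 1) = 0
h[0,1,2] = (0 - 2) / (2 - 0) = -1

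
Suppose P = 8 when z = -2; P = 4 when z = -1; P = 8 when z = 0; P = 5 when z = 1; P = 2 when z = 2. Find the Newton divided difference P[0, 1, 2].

0

P[0,1] = (5 - 8) / (1 - 0) = -3
P[1,2] = (2 - 5) / (2 - 1) = -3
P[0,1,2] = (-3 - (-3)) / (2 - 0) = 0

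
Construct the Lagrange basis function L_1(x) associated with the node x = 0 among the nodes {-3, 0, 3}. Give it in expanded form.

L_1(x) = -(1/9)x^2 + 1

L_1(x) = (x + 3)(x - 3) / [(3)·(-3)]
       = (x^2 - 9) / (-9)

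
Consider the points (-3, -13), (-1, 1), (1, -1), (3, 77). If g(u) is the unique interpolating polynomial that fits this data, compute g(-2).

Using Newton's divided-difference form:
g[-3,-1] = (1 - (-13)) / (-1 - (-3)) = 7
g[-1,1] = (-1 - 1) / (1 - (-1)) = -1
g[1,3] = (77 - (-1)) / (3 - 1) = 39
g[-3,-1,1] = (-1 - 7) / (1 - (-3)) = -2
g[-1,1,3] = (39 - (-1)) / (3 - (-1)) = 10
g[-3,-1,1,3] = (10 - (-2)) / (3 - (-3)) = 2
g(-2) = -13 + 7·(1) + (-2)·(1)·(-1) + 2·(1)·(-1)·(-3) = 2

2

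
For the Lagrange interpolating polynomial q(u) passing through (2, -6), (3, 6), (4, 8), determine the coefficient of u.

37

Build the Lagrange basis polynomials:
L_0(u) = (u - 3)(u - 4) / [2] = (1/2)u^2 - (7/2)u + 6
L_1(u) = (u - 2)(u - 4) / [-1] = -u^2 + 6u - 8
L_2(u) = (u - 2)(u - 3) / [2] = (1/2)u^2 - (5/2)u + 3
q(u) = (-6)·L_0 + 6·L_1 + 8·L_2
Only the coefficient of u is needed; take it from each L_i and combine:
(-6)·(-7/2) + 6·(6) + 8·(-5/2) = 37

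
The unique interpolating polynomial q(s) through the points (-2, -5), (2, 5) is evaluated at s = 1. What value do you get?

5/2

L_0(1) = (-1)/[(-4)] = 1/4
L_1(1) = (3)/[(4)] = 3/4
Sum: (-5)·(1/4) + 5·(3/4) = 5/2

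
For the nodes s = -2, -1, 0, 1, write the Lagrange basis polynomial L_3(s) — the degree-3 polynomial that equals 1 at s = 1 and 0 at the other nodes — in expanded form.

L_3(s) = (s + 2)(s + 1)s / [(3)·(2)·(1)]
       = (s^3 + 3s^2 + 2s) / (6)

L_3(s) = (1/6)s^3 + (1/2)s^2 + (1/3)s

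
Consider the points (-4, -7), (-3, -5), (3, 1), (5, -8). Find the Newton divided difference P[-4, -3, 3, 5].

-61/1008

P[-4,-3] = (-5 - (-7)) / (-3 - (-4)) = 2
P[-3,3] = (1 - (-5)) / (3 - (-3)) = 1
P[3,5] = (-8 - 1) / (5 - 3) = -9/2
P[-4,-3,3] = (1 - 2) / (3 - (-4)) = -1/7
P[-3,3,5] = (-9/2 - 1) / (5 - (-3)) = -11/16
P[-4,-3,3,5] = (-11/16 - (-1/7)) / (5 - (-4)) = -61/1008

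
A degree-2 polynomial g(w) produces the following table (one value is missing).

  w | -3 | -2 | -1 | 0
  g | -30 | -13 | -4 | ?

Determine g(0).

The 3 known values determine g uniquely (degree ≤ 2).
Evaluate each Lagrange basis at w = 0:
L_0(0) = (2)·(1)/[(-1)·(-2)] = 1
L_1(0) = (3)·(1)/[(1)·(-1)] = -3
L_2(0) = (3)·(2)/[(2)·(1)] = 3
Sum: (-30)·(1) + (-13)·(-3) + (-4)·(3) = -3

-3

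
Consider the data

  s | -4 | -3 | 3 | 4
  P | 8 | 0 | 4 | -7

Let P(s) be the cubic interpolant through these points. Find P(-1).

1/7

Evaluate each Lagrange basis at s = -1:
L_0(-1) = (2)·(-4)·(-5)/[(-1)·(-7)·(-8)] = -5/7
L_1(-1) = (3)·(-4)·(-5)/[(1)·(-6)·(-7)] = 10/7
L_2(-1) = (3)·(2)·(-5)/[(7)·(6)·(-1)] = 5/7
L_3(-1) = (3)·(2)·(-4)/[(8)·(7)·(1)] = -3/7
Sum: 8·(-5/7) + 0 + 4·(5/7) + (-7)·(-3/7) = 1/7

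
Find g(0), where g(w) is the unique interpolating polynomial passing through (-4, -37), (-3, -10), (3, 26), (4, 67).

-1

Using Newton's divided-difference form:
g[-4,-3] = (-10 - (-37)) / (-3 - (-4)) = 27
g[-3,3] = (26 - (-10)) / (3 - (-3)) = 6
g[3,4] = (67 - 26) / (4 - 3) = 41
g[-4,-3,3] = (6 - 27) / (3 - (-4)) = -3
g[-3,3,4] = (41 - 6) / (4 - (-3)) = 5
g[-4,-3,3,4] = (5 - (-3)) / (4 - (-4)) = 1
g(0) = -37 + 27·(4) + (-3)·(4)·(3) + 1·(4)·(3)·(-3) = -1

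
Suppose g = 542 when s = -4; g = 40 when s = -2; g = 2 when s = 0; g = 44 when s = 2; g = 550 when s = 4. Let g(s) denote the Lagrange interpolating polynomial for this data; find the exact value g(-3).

L_0(-3) = (-1)·(-3)·(-5)·(-7)/[(-2)·(-4)·(-6)·(-8)] = 35/128
L_1(-3) = (1)·(-3)·(-5)·(-7)/[(2)·(-2)·(-4)·(-6)] = 35/32
L_2(-3) = (1)·(-1)·(-5)·(-7)/[(4)·(2)·(-2)·(-4)] = -35/64
L_3(-3) = (1)·(-1)·(-3)·(-7)/[(6)·(4)·(2)·(-2)] = 7/32
L_4(-3) = (1)·(-1)·(-3)·(-5)/[(8)·(6)·(4)·(2)] = -5/128
Sum: 542·(35/128) + 40·(35/32) + 2·(-35/64) + 44·(7/32) + 550·(-5/128) = 179

179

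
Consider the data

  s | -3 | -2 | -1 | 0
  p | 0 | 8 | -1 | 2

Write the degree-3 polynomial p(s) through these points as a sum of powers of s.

Newton's divided differences:
p[-3,-2] = (8 - 0) / (-2 - (-3)) = 8
p[-2,-1] = (-1 - 8) / (-1 - (-2)) = -9
p[-1,0] = (2 - (-1)) / (0 - (-1)) = 3
p[-3,-2,-1] = (-9 - 8) / (-1 - (-3)) = -17/2
p[-2,-1,0] = (3 - (-9)) / (0 - (-2)) = 6
p[-3,-2,-1,0] = (6 - (-17/2)) / (0 - (-3)) = 29/6
p(s) = 8·(s + 3) + (-17/2)·(s + 3)(s + 2) + (29/6)·(s + 3)(s + 2)(s + 1)
Expanding: p(s) = (29/6)s^3 + (41/2)s^2 + (56/3)s + 2

p(s) = (29/6)s^3 + (41/2)s^2 + (56/3)s + 2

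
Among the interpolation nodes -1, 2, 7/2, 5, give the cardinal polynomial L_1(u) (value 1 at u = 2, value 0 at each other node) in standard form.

L_1(u) = (2/27)u^3 - (5/9)u^2 + (2/3)u + 35/27

L_1(u) = (u + 1)(u - 7/2)(u - 5) / [(3)·(-3/2)·(-3)]
       = (u^3 - (15/2)u^2 + 9u + 35/2) / (27/2)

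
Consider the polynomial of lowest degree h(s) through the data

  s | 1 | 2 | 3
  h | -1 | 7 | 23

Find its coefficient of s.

L_0(s) = (s - 2)(s - 3) / [2] = (1/2)s^2 - (5/2)s + 3
L_1(s) = (s - 1)(s - 3) / [-1] = -s^2 + 4s - 3
L_2(s) = (s - 1)(s - 2) / [2] = (1/2)s^2 - (3/2)s + 1
h(s) = (-1)·L_0 + 7·L_1 + 23·L_2
Only the coefficient of s is needed; take it from each L_i and combine:
(-1)·(-5/2) + 7·(4) + 23·(-3/2) = -4

-4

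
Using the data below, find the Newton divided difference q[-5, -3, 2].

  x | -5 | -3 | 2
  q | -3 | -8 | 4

q[-5,-3] = (-8 - (-3)) / (-3 - (-5)) = -5/2
q[-3,2] = (4 - (-8)) / (2 - (-3)) = 12/5
q[-5,-3,2] = (12/5 - (-5/2)) / (2 - (-5)) = 7/10

7/10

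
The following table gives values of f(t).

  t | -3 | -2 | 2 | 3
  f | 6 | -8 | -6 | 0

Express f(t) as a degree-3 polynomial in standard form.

f(t) = -(3/10)t^3 + 2t^2 + (17/10)t - 15

Build the Lagrange basis polynomials:
L_0(t) = (t + 2)(t - 2)(t - 3) / [-30] = -(1/30)t^3 + (1/10)t^2 + (2/15)t - 2/5
L_1(t) = (t + 3)(t - 2)(t - 3) / [20] = (1/20)t^3 - (1/10)t^2 - (9/20)t + 9/10
L_2(t) = (t + 3)(t + 2)(t - 3) / [-20] = -(1/20)t^3 - (1/10)t^2 + (9/20)t + 9/10
L_3(t) = (t + 3)(t + 2)(t - 2) / [30] = (1/30)t^3 + (1/10)t^2 - (2/15)t - 2/5
f(t) = 6·L_0 + (-8)·L_1 + (-6)·L_2 + 0·L_3
  6·L_0(t) = -(1/5)t^3 + (3/5)t^2 + (4/5)t - 12/5
  (-8)·L_1(t) = -(2/5)t^3 + (4/5)t^2 + (18/5)t - 36/5
  (-6)·L_2(t) = (3/10)t^3 + (3/5)t^2 - (27/10)t - 27/5
  0·L_3(t) = 0
Adding term by term: -(3/10)t^3 + 2t^2 + (17/10)t - 15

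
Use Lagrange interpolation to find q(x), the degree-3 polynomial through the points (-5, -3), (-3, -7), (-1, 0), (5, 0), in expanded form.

Build the Lagrange basis polynomials:
L_0(x) = (x + 3)(x + 1)(x - 5) / [-80] = -(1/80)x^3 + (1/80)x^2 + (17/80)x + 3/16
L_1(x) = (x + 5)(x + 1)(x - 5) / [32] = (1/32)x^3 + (1/32)x^2 - (25/32)x - 25/32
L_2(x) = (x + 5)(x + 3)(x - 5) / [-48] = -(1/48)x^3 - (1/16)x^2 + (25/48)x + 25/16
L_3(x) = (x + 5)(x + 3)(x + 1) / [480] = (1/480)x^3 + (3/160)x^2 + (23/480)x + 1/32
q(x) = (-3)·L_0 + (-7)·L_1 + 0·L_2 + 0·L_3
  (-3)·L_0(x) = (3/80)x^3 - (3/80)x^2 - (51/80)x - 9/16
  (-7)·L_1(x) = -(7/32)x^3 - (7/32)x^2 + (175/32)x + 175/32
  0·L_2(x) = 0
  0·L_3(x) = 0
Adding term by term: -(29/160)x^3 - (41/160)x^2 + (773/160)x + 157/32

q(x) = -(29/160)x^3 - (41/160)x^2 + (773/160)x + 157/32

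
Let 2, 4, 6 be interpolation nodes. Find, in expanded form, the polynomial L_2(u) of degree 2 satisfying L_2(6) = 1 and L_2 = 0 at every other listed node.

L_2(u) = (1/8)u^2 - (3/4)u + 1

L_2(u) = (u - 2)(u - 4) / [(4)·(2)]
       = (u^2 - 6u + 8) / (8)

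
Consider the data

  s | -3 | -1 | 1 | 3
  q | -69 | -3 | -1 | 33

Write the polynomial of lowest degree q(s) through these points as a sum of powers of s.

Build the Lagrange basis polynomials:
L_0(s) = (s + 1)(s - 1)(s - 3) / [-48] = -(1/48)s^3 + (1/16)s^2 + (1/48)s - 1/16
L_1(s) = (s + 3)(s - 1)(s - 3) / [16] = (1/16)s^3 - (1/16)s^2 - (9/16)s + 9/16
L_2(s) = (s + 3)(s + 1)(s - 3) / [-16] = -(1/16)s^3 - (1/16)s^2 + (9/16)s + 9/16
L_3(s) = (s + 3)(s + 1)(s - 1) / [48] = (1/48)s^3 + (1/16)s^2 - (1/48)s - 1/16
q(s) = (-69)·L_0 + (-3)·L_1 + (-1)·L_2 + 33·L_3
  (-69)·L_0(s) = (23/16)s^3 - (69/16)s^2 - (23/16)s + 69/16
  (-3)·L_1(s) = -(3/16)s^3 + (3/16)s^2 + (27/16)s - 27/16
  (-1)·L_2(s) = (1/16)s^3 + (1/16)s^2 - (9/16)s - 9/16
  33·L_3(s) = (11/16)s^3 + (33/16)s^2 - (11/16)s - 33/16
Adding term by term: 2s^3 - 2s^2 - s

q(s) = 2s^3 - 2s^2 - s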